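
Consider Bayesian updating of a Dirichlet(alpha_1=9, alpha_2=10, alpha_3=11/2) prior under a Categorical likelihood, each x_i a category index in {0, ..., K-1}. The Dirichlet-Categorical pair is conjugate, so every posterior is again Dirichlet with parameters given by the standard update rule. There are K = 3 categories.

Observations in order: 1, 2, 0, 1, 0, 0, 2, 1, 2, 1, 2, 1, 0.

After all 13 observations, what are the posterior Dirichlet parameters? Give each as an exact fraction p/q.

alpha_1=13, alpha_2=15, alpha_3=19/2

obs 1: x=1 → posterior Dirichlet(9, 11, 11/2)
obs 2: x=2 → posterior Dirichlet(9, 11, 13/2)
obs 3: x=0 → posterior Dirichlet(10, 11, 13/2)
obs 4: x=1 → posterior Dirichlet(10, 12, 13/2)
obs 5: x=0 → posterior Dirichlet(11, 12, 13/2)
obs 6: x=0 → posterior Dirichlet(12, 12, 13/2)
obs 7: x=2 → posterior Dirichlet(12, 12, 15/2)
obs 8: x=1 → posterior Dirichlet(12, 13, 15/2)
obs 9: x=2 → posterior Dirichlet(12, 13, 17/2)
obs 10: x=1 → posterior Dirichlet(12, 14, 17/2)
obs 11: x=2 → posterior Dirichlet(12, 14, 19/2)
obs 12: x=1 → posterior Dirichlet(12, 15, 19/2)
obs 13: x=0 → posterior Dirichlet(13, 15, 19/2)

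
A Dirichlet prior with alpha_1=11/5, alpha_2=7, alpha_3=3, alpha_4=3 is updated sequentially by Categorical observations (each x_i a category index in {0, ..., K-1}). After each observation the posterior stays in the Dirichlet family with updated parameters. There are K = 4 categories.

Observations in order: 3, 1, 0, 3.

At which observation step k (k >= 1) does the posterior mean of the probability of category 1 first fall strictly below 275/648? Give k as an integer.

k = 4

obs 1: x=3 → posterior Dirichlet(11/5, 7, 3, 4)
obs 2: x=1 → posterior Dirichlet(11/5, 8, 3, 4)
obs 3: x=0 → posterior Dirichlet(16/5, 8, 3, 4)
obs 4: x=3 → posterior Dirichlet(16/5, 8, 3, 5)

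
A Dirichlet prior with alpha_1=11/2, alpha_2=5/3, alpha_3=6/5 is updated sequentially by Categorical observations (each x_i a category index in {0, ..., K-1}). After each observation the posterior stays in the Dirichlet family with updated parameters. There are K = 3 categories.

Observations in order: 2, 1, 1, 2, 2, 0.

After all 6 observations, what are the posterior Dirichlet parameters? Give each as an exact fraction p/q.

obs 1: x=2 → posterior Dirichlet(11/2, 5/3, 11/5)
obs 2: x=1 → posterior Dirichlet(11/2, 8/3, 11/5)
obs 3: x=1 → posterior Dirichlet(11/2, 11/3, 11/5)
obs 4: x=2 → posterior Dirichlet(11/2, 11/3, 16/5)
obs 5: x=2 → posterior Dirichlet(11/2, 11/3, 21/5)
obs 6: x=0 → posterior Dirichlet(13/2, 11/3, 21/5)

alpha_1=13/2, alpha_2=11/3, alpha_3=21/5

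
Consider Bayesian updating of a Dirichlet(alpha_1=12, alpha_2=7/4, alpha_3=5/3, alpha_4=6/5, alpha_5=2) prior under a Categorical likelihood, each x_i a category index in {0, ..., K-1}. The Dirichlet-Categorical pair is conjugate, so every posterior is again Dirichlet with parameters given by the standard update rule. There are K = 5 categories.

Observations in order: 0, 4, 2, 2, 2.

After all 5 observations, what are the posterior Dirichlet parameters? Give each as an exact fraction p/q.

obs 1: x=0 → posterior Dirichlet(13, 7/4, 5/3, 6/5, 2)
obs 2: x=4 → posterior Dirichlet(13, 7/4, 5/3, 6/5, 3)
obs 3: x=2 → posterior Dirichlet(13, 7/4, 8/3, 6/5, 3)
obs 4: x=2 → posterior Dirichlet(13, 7/4, 11/3, 6/5, 3)
obs 5: x=2 → posterior Dirichlet(13, 7/4, 14/3, 6/5, 3)

alpha_1=13, alpha_2=7/4, alpha_3=14/3, alpha_4=6/5, alpha_5=3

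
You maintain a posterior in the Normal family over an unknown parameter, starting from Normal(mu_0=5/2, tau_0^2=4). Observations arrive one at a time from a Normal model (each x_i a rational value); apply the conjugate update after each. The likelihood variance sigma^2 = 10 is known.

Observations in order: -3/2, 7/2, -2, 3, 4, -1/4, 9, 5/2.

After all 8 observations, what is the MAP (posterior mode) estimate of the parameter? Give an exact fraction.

7/3

obs 1: x=-3/2 → posterior Normal(19/14, 20/7)
obs 2: x=7/2 → posterior Normal(11/6, 20/9)
obs 3: x=-2 → posterior Normal(25/22, 20/11)
obs 4: x=3 → posterior Normal(37/26, 20/13)
obs 5: x=4 → posterior Normal(53/30, 4/3)
obs 6: x=-1/4 → posterior Normal(26/17, 20/17)
obs 7: x=9 → posterior Normal(44/19, 20/19)
obs 8: x=5/2 → posterior Normal(7/3, 20/21)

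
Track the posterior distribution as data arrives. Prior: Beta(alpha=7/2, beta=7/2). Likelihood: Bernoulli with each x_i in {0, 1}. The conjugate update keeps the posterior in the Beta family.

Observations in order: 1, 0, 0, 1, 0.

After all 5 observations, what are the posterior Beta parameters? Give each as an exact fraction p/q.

alpha=11/2, beta=13/2

obs 1: x=1 → posterior Beta(9/2, 7/2)
obs 2: x=0 → posterior Beta(9/2, 9/2)
obs 3: x=0 → posterior Beta(9/2, 11/2)
obs 4: x=1 → posterior Beta(11/2, 11/2)
obs 5: x=0 → posterior Beta(11/2, 13/2)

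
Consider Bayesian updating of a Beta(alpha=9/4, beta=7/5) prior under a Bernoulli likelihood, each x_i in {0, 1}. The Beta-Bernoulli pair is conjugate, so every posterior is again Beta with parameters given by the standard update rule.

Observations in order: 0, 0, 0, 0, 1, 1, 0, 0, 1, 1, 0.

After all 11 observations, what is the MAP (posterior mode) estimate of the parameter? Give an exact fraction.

obs 1: x=0 → posterior Beta(9/4, 12/5)
obs 2: x=0 → posterior Beta(9/4, 17/5)
obs 3: x=0 → posterior Beta(9/4, 22/5)
obs 4: x=0 → posterior Beta(9/4, 27/5)
obs 5: x=1 → posterior Beta(13/4, 27/5)
obs 6: x=1 → posterior Beta(17/4, 27/5)
obs 7: x=0 → posterior Beta(17/4, 32/5)
obs 8: x=0 → posterior Beta(17/4, 37/5)
obs 9: x=1 → posterior Beta(21/4, 37/5)
obs 10: x=1 → posterior Beta(25/4, 37/5)
obs 11: x=0 → posterior Beta(25/4, 42/5)

105/253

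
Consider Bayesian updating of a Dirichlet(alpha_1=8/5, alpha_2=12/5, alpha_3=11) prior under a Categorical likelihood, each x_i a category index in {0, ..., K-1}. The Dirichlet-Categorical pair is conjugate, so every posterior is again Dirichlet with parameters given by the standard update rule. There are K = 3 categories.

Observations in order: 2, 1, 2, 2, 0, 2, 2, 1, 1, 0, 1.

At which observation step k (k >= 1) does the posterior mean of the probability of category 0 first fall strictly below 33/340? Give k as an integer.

obs 1: x=2 → posterior Dirichlet(8/5, 12/5, 12)
obs 2: x=1 → posterior Dirichlet(8/5, 17/5, 12)
obs 3: x=2 → posterior Dirichlet(8/5, 17/5, 13)
obs 4: x=2 → posterior Dirichlet(8/5, 17/5, 14)
obs 5: x=0 → posterior Dirichlet(13/5, 17/5, 14)
obs 6: x=2 → posterior Dirichlet(13/5, 17/5, 15)
obs 7: x=2 → posterior Dirichlet(13/5, 17/5, 16)
obs 8: x=1 → posterior Dirichlet(13/5, 22/5, 16)
obs 9: x=1 → posterior Dirichlet(13/5, 27/5, 16)
obs 10: x=0 → posterior Dirichlet(18/5, 27/5, 16)
obs 11: x=1 → posterior Dirichlet(18/5, 32/5, 16)

k = 2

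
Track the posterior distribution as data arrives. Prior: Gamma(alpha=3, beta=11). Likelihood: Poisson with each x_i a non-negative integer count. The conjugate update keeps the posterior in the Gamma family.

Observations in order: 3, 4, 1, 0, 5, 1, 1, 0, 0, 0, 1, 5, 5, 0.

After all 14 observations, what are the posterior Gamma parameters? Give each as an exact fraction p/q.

obs 1: x=3 → posterior Gamma(6, 12)
obs 2: x=4 → posterior Gamma(10, 13)
obs 3: x=1 → posterior Gamma(11, 14)
obs 4: x=0 → posterior Gamma(11, 15)
obs 5: x=5 → posterior Gamma(16, 16)
obs 6: x=1 → posterior Gamma(17, 17)
obs 7: x=1 → posterior Gamma(18, 18)
obs 8: x=0 → posterior Gamma(18, 19)
obs 9: x=0 → posterior Gamma(18, 20)
obs 10: x=0 → posterior Gamma(18, 21)
obs 11: x=1 → posterior Gamma(19, 22)
obs 12: x=5 → posterior Gamma(24, 23)
obs 13: x=5 → posterior Gamma(29, 24)
obs 14: x=0 → posterior Gamma(29, 25)

alpha=29, beta=25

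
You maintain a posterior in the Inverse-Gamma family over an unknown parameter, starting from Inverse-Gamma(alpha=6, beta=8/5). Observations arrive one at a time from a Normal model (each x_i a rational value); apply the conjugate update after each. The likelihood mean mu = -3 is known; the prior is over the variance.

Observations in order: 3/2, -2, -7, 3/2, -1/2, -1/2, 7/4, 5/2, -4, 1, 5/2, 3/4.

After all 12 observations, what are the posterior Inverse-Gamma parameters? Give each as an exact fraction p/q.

alpha=12, beta=7493/80

obs 1: x=3/2 → posterior Inverse-Gamma(13/2, 469/40)
obs 2: x=-2 → posterior Inverse-Gamma(7, 489/40)
obs 3: x=-7 → posterior Inverse-Gamma(15/2, 809/40)
obs 4: x=3/2 → posterior Inverse-Gamma(8, 607/20)
obs 5: x=-1/2 → posterior Inverse-Gamma(17/2, 1339/40)
obs 6: x=-1/2 → posterior Inverse-Gamma(9, 183/5)
obs 7: x=7/4 → posterior Inverse-Gamma(19/2, 7661/160)
obs 8: x=5/2 → posterior Inverse-Gamma(10, 10081/160)
obs 9: x=-4 → posterior Inverse-Gamma(21/2, 10161/160)
obs 10: x=1 → posterior Inverse-Gamma(11, 11441/160)
obs 11: x=5/2 → posterior Inverse-Gamma(23/2, 13861/160)
obs 12: x=3/4 → posterior Inverse-Gamma(12, 7493/80)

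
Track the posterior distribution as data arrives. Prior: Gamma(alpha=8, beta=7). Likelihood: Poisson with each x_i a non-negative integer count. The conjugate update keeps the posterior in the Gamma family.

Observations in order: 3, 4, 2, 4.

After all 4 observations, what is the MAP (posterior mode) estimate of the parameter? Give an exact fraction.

20/11

obs 1: x=3 → posterior Gamma(11, 8)
obs 2: x=4 → posterior Gamma(15, 9)
obs 3: x=2 → posterior Gamma(17, 10)
obs 4: x=4 → posterior Gamma(21, 11)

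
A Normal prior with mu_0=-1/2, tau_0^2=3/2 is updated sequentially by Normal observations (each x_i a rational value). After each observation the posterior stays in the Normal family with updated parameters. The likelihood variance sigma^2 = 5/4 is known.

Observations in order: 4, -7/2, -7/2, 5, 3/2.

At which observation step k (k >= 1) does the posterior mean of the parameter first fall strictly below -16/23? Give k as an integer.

obs 1: x=4 → posterior Normal(43/22, 15/22)
obs 2: x=-7/2 → posterior Normal(1/34, 15/34)
obs 3: x=-7/2 → posterior Normal(-41/46, 15/46)
obs 4: x=5 → posterior Normal(19/58, 15/58)
obs 5: x=3/2 → posterior Normal(37/70, 3/14)

k = 3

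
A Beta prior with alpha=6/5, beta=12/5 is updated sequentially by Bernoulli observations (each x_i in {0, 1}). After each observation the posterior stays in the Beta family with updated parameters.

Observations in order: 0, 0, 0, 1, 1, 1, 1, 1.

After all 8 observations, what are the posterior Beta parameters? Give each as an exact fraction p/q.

alpha=31/5, beta=27/5

obs 1: x=0 → posterior Beta(6/5, 17/5)
obs 2: x=0 → posterior Beta(6/5, 22/5)
obs 3: x=0 → posterior Beta(6/5, 27/5)
obs 4: x=1 → posterior Beta(11/5, 27/5)
obs 5: x=1 → posterior Beta(16/5, 27/5)
obs 6: x=1 → posterior Beta(21/5, 27/5)
obs 7: x=1 → posterior Beta(26/5, 27/5)
obs 8: x=1 → posterior Beta(31/5, 27/5)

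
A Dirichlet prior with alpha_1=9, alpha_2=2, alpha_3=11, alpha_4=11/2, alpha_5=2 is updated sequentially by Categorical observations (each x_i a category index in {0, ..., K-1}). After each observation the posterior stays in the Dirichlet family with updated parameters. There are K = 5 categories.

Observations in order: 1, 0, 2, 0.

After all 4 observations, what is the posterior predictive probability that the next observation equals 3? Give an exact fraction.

11/67

obs 1: x=1 → posterior Dirichlet(9, 3, 11, 11/2, 2)
obs 2: x=0 → posterior Dirichlet(10, 3, 11, 11/2, 2)
obs 3: x=2 → posterior Dirichlet(10, 3, 12, 11/2, 2)
obs 4: x=0 → posterior Dirichlet(11, 3, 12, 11/2, 2)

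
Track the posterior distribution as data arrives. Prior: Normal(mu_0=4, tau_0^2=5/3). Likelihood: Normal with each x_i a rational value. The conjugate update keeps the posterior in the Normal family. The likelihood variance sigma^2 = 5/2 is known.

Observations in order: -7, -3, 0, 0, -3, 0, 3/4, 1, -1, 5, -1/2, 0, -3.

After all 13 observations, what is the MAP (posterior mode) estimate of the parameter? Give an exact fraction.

-19/58

obs 1: x=-7 → posterior Normal(-2/5, 1)
obs 2: x=-3 → posterior Normal(-8/7, 5/7)
obs 3: x=0 → posterior Normal(-8/9, 5/9)
obs 4: x=0 → posterior Normal(-8/11, 5/11)
obs 5: x=-3 → posterior Normal(-14/13, 5/13)
obs 6: x=0 → posterior Normal(-14/15, 1/3)
obs 7: x=3/4 → posterior Normal(-25/34, 5/17)
obs 8: x=1 → posterior Normal(-21/38, 5/19)
obs 9: x=-1 → posterior Normal(-25/42, 5/21)
obs 10: x=5 → posterior Normal(-5/46, 5/23)
obs 11: x=-1/2 → posterior Normal(-7/50, 1/5)
obs 12: x=0 → posterior Normal(-7/54, 5/27)
obs 13: x=-3 → posterior Normal(-19/58, 5/29)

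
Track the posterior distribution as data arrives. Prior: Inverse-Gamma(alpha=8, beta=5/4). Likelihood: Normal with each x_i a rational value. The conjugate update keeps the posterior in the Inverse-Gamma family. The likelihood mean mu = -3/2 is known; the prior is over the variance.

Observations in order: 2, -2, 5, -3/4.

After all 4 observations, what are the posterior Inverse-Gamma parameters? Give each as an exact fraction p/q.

alpha=10, beta=925/32

obs 1: x=2 → posterior Inverse-Gamma(17/2, 59/8)
obs 2: x=-2 → posterior Inverse-Gamma(9, 15/2)
obs 3: x=5 → posterior Inverse-Gamma(19/2, 229/8)
obs 4: x=-3/4 → posterior Inverse-Gamma(10, 925/32)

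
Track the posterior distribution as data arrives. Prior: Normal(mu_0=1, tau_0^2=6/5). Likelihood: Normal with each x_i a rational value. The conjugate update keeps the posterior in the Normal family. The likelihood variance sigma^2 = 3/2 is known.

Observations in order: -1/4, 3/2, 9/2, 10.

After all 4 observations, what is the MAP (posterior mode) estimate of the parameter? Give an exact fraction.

obs 1: x=-1/4 → posterior Normal(4/9, 2/3)
obs 2: x=3/2 → posterior Normal(10/13, 6/13)
obs 3: x=9/2 → posterior Normal(28/17, 6/17)
obs 4: x=10 → posterior Normal(68/21, 2/7)

68/21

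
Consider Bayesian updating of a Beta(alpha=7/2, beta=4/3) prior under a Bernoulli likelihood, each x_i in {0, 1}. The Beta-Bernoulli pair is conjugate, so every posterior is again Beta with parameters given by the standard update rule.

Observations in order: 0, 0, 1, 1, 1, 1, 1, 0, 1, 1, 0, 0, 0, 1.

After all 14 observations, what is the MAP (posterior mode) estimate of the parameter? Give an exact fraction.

obs 1: x=0 → posterior Beta(7/2, 7/3)
obs 2: x=0 → posterior Beta(7/2, 10/3)
obs 3: x=1 → posterior Beta(9/2, 10/3)
obs 4: x=1 → posterior Beta(11/2, 10/3)
obs 5: x=1 → posterior Beta(13/2, 10/3)
obs 6: x=1 → posterior Beta(15/2, 10/3)
obs 7: x=1 → posterior Beta(17/2, 10/3)
obs 8: x=0 → posterior Beta(17/2, 13/3)
obs 9: x=1 → posterior Beta(19/2, 13/3)
obs 10: x=1 → posterior Beta(21/2, 13/3)
obs 11: x=0 → posterior Beta(21/2, 16/3)
obs 12: x=0 → posterior Beta(21/2, 19/3)
obs 13: x=0 → posterior Beta(21/2, 22/3)
obs 14: x=1 → posterior Beta(23/2, 22/3)

63/101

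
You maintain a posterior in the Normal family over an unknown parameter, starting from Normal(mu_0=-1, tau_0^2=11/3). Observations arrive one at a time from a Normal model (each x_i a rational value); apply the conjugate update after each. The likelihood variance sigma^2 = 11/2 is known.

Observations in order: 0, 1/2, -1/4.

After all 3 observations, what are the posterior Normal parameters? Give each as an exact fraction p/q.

mu_0=-5/18, tau_0^2=11/9

obs 1: x=0 → posterior Normal(-3/5, 11/5)
obs 2: x=1/2 → posterior Normal(-2/7, 11/7)
obs 3: x=-1/4 → posterior Normal(-5/18, 11/9)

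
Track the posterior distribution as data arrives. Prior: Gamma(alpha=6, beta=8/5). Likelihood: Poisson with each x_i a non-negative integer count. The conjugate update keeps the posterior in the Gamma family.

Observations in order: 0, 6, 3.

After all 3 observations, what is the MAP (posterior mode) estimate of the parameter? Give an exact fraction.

70/23

obs 1: x=0 → posterior Gamma(6, 13/5)
obs 2: x=6 → posterior Gamma(12, 18/5)
obs 3: x=3 → posterior Gamma(15, 23/5)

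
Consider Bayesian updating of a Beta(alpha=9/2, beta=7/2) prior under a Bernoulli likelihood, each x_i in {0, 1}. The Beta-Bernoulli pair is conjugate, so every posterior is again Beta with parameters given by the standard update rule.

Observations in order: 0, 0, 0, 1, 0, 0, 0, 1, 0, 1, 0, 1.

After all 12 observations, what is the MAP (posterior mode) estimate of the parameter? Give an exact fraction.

5/12

obs 1: x=0 → posterior Beta(9/2, 9/2)
obs 2: x=0 → posterior Beta(9/2, 11/2)
obs 3: x=0 → posterior Beta(9/2, 13/2)
obs 4: x=1 → posterior Beta(11/2, 13/2)
obs 5: x=0 → posterior Beta(11/2, 15/2)
obs 6: x=0 → posterior Beta(11/2, 17/2)
obs 7: x=0 → posterior Beta(11/2, 19/2)
obs 8: x=1 → posterior Beta(13/2, 19/2)
obs 9: x=0 → posterior Beta(13/2, 21/2)
obs 10: x=1 → posterior Beta(15/2, 21/2)
obs 11: x=0 → posterior Beta(15/2, 23/2)
obs 12: x=1 → posterior Beta(17/2, 23/2)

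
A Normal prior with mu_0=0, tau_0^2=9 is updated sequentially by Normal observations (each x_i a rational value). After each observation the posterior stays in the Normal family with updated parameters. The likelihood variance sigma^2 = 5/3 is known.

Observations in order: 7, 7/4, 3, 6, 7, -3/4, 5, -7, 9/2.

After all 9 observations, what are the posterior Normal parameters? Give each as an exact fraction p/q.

mu_0=1431/496, tau_0^2=45/248

obs 1: x=7 → posterior Normal(189/32, 45/32)
obs 2: x=7/4 → posterior Normal(945/236, 45/59)
obs 3: x=3 → posterior Normal(1269/344, 45/86)
obs 4: x=6 → posterior Normal(1917/452, 45/113)
obs 5: x=7 → posterior Normal(2673/560, 9/28)
obs 6: x=-3/4 → posterior Normal(648/167, 45/167)
obs 7: x=5 → posterior Normal(783/194, 45/194)
obs 8: x=-7 → posterior Normal(594/221, 45/221)
obs 9: x=9/2 → posterior Normal(1431/496, 45/248)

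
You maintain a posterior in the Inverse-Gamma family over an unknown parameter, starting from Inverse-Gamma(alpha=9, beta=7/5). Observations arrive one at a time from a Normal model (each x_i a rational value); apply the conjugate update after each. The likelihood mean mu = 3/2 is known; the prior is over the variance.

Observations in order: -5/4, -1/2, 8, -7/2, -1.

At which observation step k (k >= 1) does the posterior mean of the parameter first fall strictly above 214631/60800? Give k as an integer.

k = 4

obs 1: x=-5/4 → posterior Inverse-Gamma(19/2, 829/160)
obs 2: x=-1/2 → posterior Inverse-Gamma(10, 1149/160)
obs 3: x=8 → posterior Inverse-Gamma(21/2, 4529/160)
obs 4: x=-7/2 → posterior Inverse-Gamma(11, 6529/160)
obs 5: x=-1 → posterior Inverse-Gamma(23/2, 7029/160)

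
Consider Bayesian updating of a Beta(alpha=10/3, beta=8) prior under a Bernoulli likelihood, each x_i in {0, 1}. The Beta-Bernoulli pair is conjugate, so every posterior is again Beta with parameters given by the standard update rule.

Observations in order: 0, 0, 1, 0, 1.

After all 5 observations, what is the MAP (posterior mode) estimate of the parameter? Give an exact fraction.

13/43

obs 1: x=0 → posterior Beta(10/3, 9)
obs 2: x=0 → posterior Beta(10/3, 10)
obs 3: x=1 → posterior Beta(13/3, 10)
obs 4: x=0 → posterior Beta(13/3, 11)
obs 5: x=1 → posterior Beta(16/3, 11)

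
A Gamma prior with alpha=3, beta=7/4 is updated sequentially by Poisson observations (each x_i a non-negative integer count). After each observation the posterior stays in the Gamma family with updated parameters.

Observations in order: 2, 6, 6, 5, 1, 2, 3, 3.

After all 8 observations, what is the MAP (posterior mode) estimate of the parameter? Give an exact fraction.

40/13

obs 1: x=2 → posterior Gamma(5, 11/4)
obs 2: x=6 → posterior Gamma(11, 15/4)
obs 3: x=6 → posterior Gamma(17, 19/4)
obs 4: x=5 → posterior Gamma(22, 23/4)
obs 5: x=1 → posterior Gamma(23, 27/4)
obs 6: x=2 → posterior Gamma(25, 31/4)
obs 7: x=3 → posterior Gamma(28, 35/4)
obs 8: x=3 → posterior Gamma(31, 39/4)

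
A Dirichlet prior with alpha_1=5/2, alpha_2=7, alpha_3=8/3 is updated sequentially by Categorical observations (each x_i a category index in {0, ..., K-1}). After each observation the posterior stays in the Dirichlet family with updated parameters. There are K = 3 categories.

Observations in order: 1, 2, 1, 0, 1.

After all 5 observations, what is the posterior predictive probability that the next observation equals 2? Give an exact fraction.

22/103

obs 1: x=1 → posterior Dirichlet(5/2, 8, 8/3)
obs 2: x=2 → posterior Dirichlet(5/2, 8, 11/3)
obs 3: x=1 → posterior Dirichlet(5/2, 9, 11/3)
obs 4: x=0 → posterior Dirichlet(7/2, 9, 11/3)
obs 5: x=1 → posterior Dirichlet(7/2, 10, 11/3)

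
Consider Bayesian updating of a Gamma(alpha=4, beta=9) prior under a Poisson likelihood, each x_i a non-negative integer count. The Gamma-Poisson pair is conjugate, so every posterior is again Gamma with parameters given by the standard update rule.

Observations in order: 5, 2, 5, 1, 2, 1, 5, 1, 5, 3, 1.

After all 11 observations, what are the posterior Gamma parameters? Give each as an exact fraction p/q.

obs 1: x=5 → posterior Gamma(9, 10)
obs 2: x=2 → posterior Gamma(11, 11)
obs 3: x=5 → posterior Gamma(16, 12)
obs 4: x=1 → posterior Gamma(17, 13)
obs 5: x=2 → posterior Gamma(19, 14)
obs 6: x=1 → posterior Gamma(20, 15)
obs 7: x=5 → posterior Gamma(25, 16)
obs 8: x=1 → posterior Gamma(26, 17)
obs 9: x=5 → posterior Gamma(31, 18)
obs 10: x=3 → posterior Gamma(34, 19)
obs 11: x=1 → posterior Gamma(35, 20)

alpha=35, beta=20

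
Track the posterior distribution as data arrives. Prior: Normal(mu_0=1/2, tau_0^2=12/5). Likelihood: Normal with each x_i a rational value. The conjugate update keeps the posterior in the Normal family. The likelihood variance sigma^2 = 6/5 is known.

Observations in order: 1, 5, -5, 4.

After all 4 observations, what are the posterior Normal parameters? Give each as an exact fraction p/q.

obs 1: x=1 → posterior Normal(5/6, 4/5)
obs 2: x=5 → posterior Normal(5/2, 12/25)
obs 3: x=-5 → posterior Normal(5/14, 12/35)
obs 4: x=4 → posterior Normal(7/6, 4/15)

mu_0=7/6, tau_0^2=4/15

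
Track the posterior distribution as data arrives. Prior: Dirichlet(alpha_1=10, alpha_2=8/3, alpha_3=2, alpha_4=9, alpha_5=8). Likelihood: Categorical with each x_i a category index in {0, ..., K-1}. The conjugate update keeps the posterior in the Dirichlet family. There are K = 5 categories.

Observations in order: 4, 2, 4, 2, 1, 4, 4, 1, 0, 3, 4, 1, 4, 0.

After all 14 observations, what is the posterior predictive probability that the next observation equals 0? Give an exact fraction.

36/137

obs 1: x=4 → posterior Dirichlet(10, 8/3, 2, 9, 9)
obs 2: x=2 → posterior Dirichlet(10, 8/3, 3, 9, 9)
obs 3: x=4 → posterior Dirichlet(10, 8/3, 3, 9, 10)
obs 4: x=2 → posterior Dirichlet(10, 8/3, 4, 9, 10)
obs 5: x=1 → posterior Dirichlet(10, 11/3, 4, 9, 10)
obs 6: x=4 → posterior Dirichlet(10, 11/3, 4, 9, 11)
obs 7: x=4 → posterior Dirichlet(10, 11/3, 4, 9, 12)
obs 8: x=1 → posterior Dirichlet(10, 14/3, 4, 9, 12)
obs 9: x=0 → posterior Dirichlet(11, 14/3, 4, 9, 12)
obs 10: x=3 → posterior Dirichlet(11, 14/3, 4, 10, 12)
obs 11: x=4 → posterior Dirichlet(11, 14/3, 4, 10, 13)
obs 12: x=1 → posterior Dirichlet(11, 17/3, 4, 10, 13)
obs 13: x=4 → posterior Dirichlet(11, 17/3, 4, 10, 14)
obs 14: x=0 → posterior Dirichlet(12, 17/3, 4, 10, 14)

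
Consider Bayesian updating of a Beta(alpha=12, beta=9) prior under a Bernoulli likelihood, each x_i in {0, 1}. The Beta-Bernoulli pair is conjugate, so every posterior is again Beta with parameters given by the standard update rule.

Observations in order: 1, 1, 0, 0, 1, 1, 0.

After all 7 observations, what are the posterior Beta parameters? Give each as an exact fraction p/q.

obs 1: x=1 → posterior Beta(13, 9)
obs 2: x=1 → posterior Beta(14, 9)
obs 3: x=0 → posterior Beta(14, 10)
obs 4: x=0 → posterior Beta(14, 11)
obs 5: x=1 → posterior Beta(15, 11)
obs 6: x=1 → posterior Beta(16, 11)
obs 7: x=0 → posterior Beta(16, 12)

alpha=16, beta=12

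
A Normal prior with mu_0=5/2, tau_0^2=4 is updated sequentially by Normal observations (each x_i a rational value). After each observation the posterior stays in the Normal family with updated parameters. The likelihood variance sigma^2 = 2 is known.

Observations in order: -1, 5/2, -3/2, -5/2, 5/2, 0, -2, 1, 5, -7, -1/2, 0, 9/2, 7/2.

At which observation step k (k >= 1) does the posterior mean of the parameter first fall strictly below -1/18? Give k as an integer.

obs 1: x=-1 → posterior Normal(1/6, 4/3)
obs 2: x=5/2 → posterior Normal(11/10, 4/5)
obs 3: x=-3/2 → posterior Normal(5/14, 4/7)
obs 4: x=-5/2 → posterior Normal(-5/18, 4/9)
obs 5: x=5/2 → posterior Normal(5/22, 4/11)
obs 6: x=0 → posterior Normal(5/26, 4/13)
obs 7: x=-2 → posterior Normal(-1/10, 4/15)
obs 8: x=1 → posterior Normal(1/34, 4/17)
obs 9: x=5 → posterior Normal(21/38, 4/19)
obs 10: x=-7 → posterior Normal(-1/6, 4/21)
obs 11: x=-1/2 → posterior Normal(-9/46, 4/23)
obs 12: x=0 → posterior Normal(-9/50, 4/25)
obs 13: x=9/2 → posterior Normal(1/6, 4/27)
obs 14: x=7/2 → posterior Normal(23/58, 4/29)

k = 4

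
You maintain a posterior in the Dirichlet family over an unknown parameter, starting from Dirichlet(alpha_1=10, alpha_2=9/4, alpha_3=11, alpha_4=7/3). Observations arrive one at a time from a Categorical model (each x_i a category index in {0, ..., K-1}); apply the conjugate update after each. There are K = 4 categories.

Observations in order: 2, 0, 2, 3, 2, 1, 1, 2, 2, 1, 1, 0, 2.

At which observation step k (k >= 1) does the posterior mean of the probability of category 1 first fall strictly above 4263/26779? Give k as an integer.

k = 11

obs 1: x=2 → posterior Dirichlet(10, 9/4, 12, 7/3)
obs 2: x=0 → posterior Dirichlet(11, 9/4, 12, 7/3)
obs 3: x=2 → posterior Dirichlet(11, 9/4, 13, 7/3)
obs 4: x=3 → posterior Dirichlet(11, 9/4, 13, 10/3)
obs 5: x=2 → posterior Dirichlet(11, 9/4, 14, 10/3)
obs 6: x=1 → posterior Dirichlet(11, 13/4, 14, 10/3)
obs 7: x=1 → posterior Dirichlet(11, 17/4, 14, 10/3)
obs 8: x=2 → posterior Dirichlet(11, 17/4, 15, 10/3)
obs 9: x=2 → posterior Dirichlet(11, 17/4, 16, 10/3)
obs 10: x=1 → posterior Dirichlet(11, 21/4, 16, 10/3)
obs 11: x=1 → posterior Dirichlet(11, 25/4, 16, 10/3)
obs 12: x=0 → posterior Dirichlet(12, 25/4, 16, 10/3)
obs 13: x=2 → posterior Dirichlet(12, 25/4, 17, 10/3)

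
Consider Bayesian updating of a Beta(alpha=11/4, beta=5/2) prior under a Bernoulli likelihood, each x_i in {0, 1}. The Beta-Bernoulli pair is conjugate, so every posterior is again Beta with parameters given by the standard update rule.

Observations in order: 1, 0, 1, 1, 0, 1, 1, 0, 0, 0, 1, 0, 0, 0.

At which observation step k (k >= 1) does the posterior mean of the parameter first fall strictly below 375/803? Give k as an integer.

obs 1: x=1 → posterior Beta(15/4, 5/2)
obs 2: x=0 → posterior Beta(15/4, 7/2)
obs 3: x=1 → posterior Beta(19/4, 7/2)
obs 4: x=1 → posterior Beta(23/4, 7/2)
obs 5: x=0 → posterior Beta(23/4, 9/2)
obs 6: x=1 → posterior Beta(27/4, 9/2)
obs 7: x=1 → posterior Beta(31/4, 9/2)
obs 8: x=0 → posterior Beta(31/4, 11/2)
obs 9: x=0 → posterior Beta(31/4, 13/2)
obs 10: x=0 → posterior Beta(31/4, 15/2)
obs 11: x=1 → posterior Beta(35/4, 15/2)
obs 12: x=0 → posterior Beta(35/4, 17/2)
obs 13: x=0 → posterior Beta(35/4, 19/2)
obs 14: x=0 → posterior Beta(35/4, 21/2)

k = 14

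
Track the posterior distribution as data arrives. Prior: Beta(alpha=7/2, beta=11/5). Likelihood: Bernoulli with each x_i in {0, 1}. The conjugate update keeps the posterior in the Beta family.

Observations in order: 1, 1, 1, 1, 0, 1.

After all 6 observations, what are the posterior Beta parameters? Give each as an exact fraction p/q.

alpha=17/2, beta=16/5

obs 1: x=1 → posterior Beta(9/2, 11/5)
obs 2: x=1 → posterior Beta(11/2, 11/5)
obs 3: x=1 → posterior Beta(13/2, 11/5)
obs 4: x=1 → posterior Beta(15/2, 11/5)
obs 5: x=0 → posterior Beta(15/2, 16/5)
obs 6: x=1 → posterior Beta(17/2, 16/5)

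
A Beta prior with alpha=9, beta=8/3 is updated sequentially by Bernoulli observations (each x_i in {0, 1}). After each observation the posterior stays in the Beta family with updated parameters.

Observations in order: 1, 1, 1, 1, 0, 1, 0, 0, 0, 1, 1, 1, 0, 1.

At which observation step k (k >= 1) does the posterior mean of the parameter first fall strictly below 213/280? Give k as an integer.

k = 7

obs 1: x=1 → posterior Beta(10, 8/3)
obs 2: x=1 → posterior Beta(11, 8/3)
obs 3: x=1 → posterior Beta(12, 8/3)
obs 4: x=1 → posterior Beta(13, 8/3)
obs 5: x=0 → posterior Beta(13, 11/3)
obs 6: x=1 → posterior Beta(14, 11/3)
obs 7: x=0 → posterior Beta(14, 14/3)
obs 8: x=0 → posterior Beta(14, 17/3)
obs 9: x=0 → posterior Beta(14, 20/3)
obs 10: x=1 → posterior Beta(15, 20/3)
obs 11: x=1 → posterior Beta(16, 20/3)
obs 12: x=1 → posterior Beta(17, 20/3)
obs 13: x=0 → posterior Beta(17, 23/3)
obs 14: x=1 → posterior Beta(18, 23/3)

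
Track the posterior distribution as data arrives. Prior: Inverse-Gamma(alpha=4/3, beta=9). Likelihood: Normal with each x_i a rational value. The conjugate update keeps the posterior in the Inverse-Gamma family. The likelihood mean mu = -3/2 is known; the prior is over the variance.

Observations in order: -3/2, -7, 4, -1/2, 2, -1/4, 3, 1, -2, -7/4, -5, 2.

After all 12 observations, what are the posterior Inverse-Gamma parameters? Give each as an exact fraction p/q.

obs 1: x=-3/2 → posterior Inverse-Gamma(11/6, 9)
obs 2: x=-7 → posterior Inverse-Gamma(7/3, 193/8)
obs 3: x=4 → posterior Inverse-Gamma(17/6, 157/4)
obs 4: x=-1/2 → posterior Inverse-Gamma(10/3, 159/4)
obs 5: x=2 → posterior Inverse-Gamma(23/6, 367/8)
obs 6: x=-1/4 → posterior Inverse-Gamma(13/3, 1493/32)
obs 7: x=3 → posterior Inverse-Gamma(29/6, 1817/32)
obs 8: x=1 → posterior Inverse-Gamma(16/3, 1917/32)
obs 9: x=-2 → posterior Inverse-Gamma(35/6, 1921/32)
obs 10: x=-7/4 → posterior Inverse-Gamma(19/3, 961/16)
obs 11: x=-5 → posterior Inverse-Gamma(41/6, 1059/16)
obs 12: x=2 → posterior Inverse-Gamma(22/3, 1157/16)

alpha=22/3, beta=1157/16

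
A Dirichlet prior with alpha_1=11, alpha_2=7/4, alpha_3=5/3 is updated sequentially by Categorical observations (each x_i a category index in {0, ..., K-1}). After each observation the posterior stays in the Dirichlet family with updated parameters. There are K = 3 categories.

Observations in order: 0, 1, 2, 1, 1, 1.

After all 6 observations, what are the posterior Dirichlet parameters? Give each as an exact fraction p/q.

obs 1: x=0 → posterior Dirichlet(12, 7/4, 5/3)
obs 2: x=1 → posterior Dirichlet(12, 11/4, 5/3)
obs 3: x=2 → posterior Dirichlet(12, 11/4, 8/3)
obs 4: x=1 → posterior Dirichlet(12, 15/4, 8/3)
obs 5: x=1 → posterior Dirichlet(12, 19/4, 8/3)
obs 6: x=1 → posterior Dirichlet(12, 23/4, 8/3)

alpha_1=12, alpha_2=23/4, alpha_3=8/3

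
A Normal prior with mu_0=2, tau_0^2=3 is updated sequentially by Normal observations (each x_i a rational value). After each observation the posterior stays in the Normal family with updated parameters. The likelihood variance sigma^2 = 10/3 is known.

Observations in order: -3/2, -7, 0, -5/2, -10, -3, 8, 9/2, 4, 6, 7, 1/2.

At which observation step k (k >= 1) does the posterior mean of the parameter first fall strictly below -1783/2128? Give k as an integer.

k = 2

obs 1: x=-3/2 → posterior Normal(13/38, 30/19)
obs 2: x=-7 → posterior Normal(-113/56, 15/14)
obs 3: x=0 → posterior Normal(-113/74, 30/37)
obs 4: x=-5/2 → posterior Normal(-79/46, 15/23)
obs 5: x=-10 → posterior Normal(-169/55, 6/11)
obs 6: x=-3 → posterior Normal(-49/16, 15/32)
obs 7: x=8 → posterior Normal(-124/73, 30/73)
obs 8: x=9/2 → posterior Normal(-167/164, 15/41)
obs 9: x=4 → posterior Normal(-95/182, 30/91)
obs 10: x=6 → posterior Normal(13/200, 3/10)
obs 11: x=7 → posterior Normal(139/218, 30/109)
obs 12: x=1/2 → posterior Normal(37/59, 15/59)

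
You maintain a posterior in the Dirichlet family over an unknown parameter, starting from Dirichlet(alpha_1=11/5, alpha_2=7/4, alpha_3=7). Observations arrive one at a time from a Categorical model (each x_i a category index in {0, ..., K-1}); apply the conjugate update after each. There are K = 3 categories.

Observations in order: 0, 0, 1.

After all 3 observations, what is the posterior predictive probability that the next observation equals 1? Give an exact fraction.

obs 1: x=0 → posterior Dirichlet(16/5, 7/4, 7)
obs 2: x=0 → posterior Dirichlet(21/5, 7/4, 7)
obs 3: x=1 → posterior Dirichlet(21/5, 11/4, 7)

55/279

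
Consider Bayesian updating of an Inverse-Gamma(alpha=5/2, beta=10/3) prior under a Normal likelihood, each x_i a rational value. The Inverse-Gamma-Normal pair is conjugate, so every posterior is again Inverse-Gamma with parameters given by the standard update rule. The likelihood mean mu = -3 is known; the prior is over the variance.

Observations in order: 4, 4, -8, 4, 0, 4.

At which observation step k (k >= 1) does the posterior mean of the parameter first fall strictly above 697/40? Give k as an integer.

obs 1: x=4 → posterior Inverse-Gamma(3, 167/6)
obs 2: x=4 → posterior Inverse-Gamma(7/2, 157/3)
obs 3: x=-8 → posterior Inverse-Gamma(4, 389/6)
obs 4: x=4 → posterior Inverse-Gamma(9/2, 268/3)
obs 5: x=0 → posterior Inverse-Gamma(5, 563/6)
obs 6: x=4 → posterior Inverse-Gamma(11/2, 355/3)

k = 2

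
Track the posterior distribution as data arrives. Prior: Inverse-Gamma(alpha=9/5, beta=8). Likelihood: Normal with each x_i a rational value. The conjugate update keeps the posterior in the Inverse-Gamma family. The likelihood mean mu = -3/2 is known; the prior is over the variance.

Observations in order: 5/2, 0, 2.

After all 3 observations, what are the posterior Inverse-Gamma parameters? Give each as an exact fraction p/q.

obs 1: x=5/2 → posterior Inverse-Gamma(23/10, 16)
obs 2: x=0 → posterior Inverse-Gamma(14/5, 137/8)
obs 3: x=2 → posterior Inverse-Gamma(33/10, 93/4)

alpha=33/10, beta=93/4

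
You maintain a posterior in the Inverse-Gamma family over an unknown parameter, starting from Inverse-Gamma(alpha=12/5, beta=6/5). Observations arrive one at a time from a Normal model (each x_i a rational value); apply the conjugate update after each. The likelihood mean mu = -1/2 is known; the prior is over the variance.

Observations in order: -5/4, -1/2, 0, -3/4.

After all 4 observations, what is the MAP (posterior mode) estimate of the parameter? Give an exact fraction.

obs 1: x=-5/4 → posterior Inverse-Gamma(29/10, 237/160)
obs 2: x=-1/2 → posterior Inverse-Gamma(17/5, 237/160)
obs 3: x=0 → posterior Inverse-Gamma(39/10, 257/160)
obs 4: x=-3/4 → posterior Inverse-Gamma(22/5, 131/80)

131/432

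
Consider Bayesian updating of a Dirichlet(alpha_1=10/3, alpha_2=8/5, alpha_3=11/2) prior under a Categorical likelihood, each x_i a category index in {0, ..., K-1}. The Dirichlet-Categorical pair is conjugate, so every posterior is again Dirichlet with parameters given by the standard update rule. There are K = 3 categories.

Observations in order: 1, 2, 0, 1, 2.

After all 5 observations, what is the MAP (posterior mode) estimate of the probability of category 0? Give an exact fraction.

obs 1: x=1 → posterior Dirichlet(10/3, 13/5, 11/2)
obs 2: x=2 → posterior Dirichlet(10/3, 13/5, 13/2)
obs 3: x=0 → posterior Dirichlet(13/3, 13/5, 13/2)
obs 4: x=1 → posterior Dirichlet(13/3, 18/5, 13/2)
obs 5: x=2 → posterior Dirichlet(13/3, 18/5, 15/2)

100/373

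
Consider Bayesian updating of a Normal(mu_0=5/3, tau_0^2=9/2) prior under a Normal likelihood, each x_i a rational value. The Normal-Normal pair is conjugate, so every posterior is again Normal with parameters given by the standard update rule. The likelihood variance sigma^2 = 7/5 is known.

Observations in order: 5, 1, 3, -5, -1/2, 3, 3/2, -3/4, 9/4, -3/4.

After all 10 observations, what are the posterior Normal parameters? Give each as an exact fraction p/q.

mu_0=5005/5568, tau_0^2=63/464

obs 1: x=5 → posterior Normal(745/177, 63/59)
obs 2: x=1 → posterior Normal(110/39, 63/104)
obs 3: x=3 → posterior Normal(1285/447, 63/149)
obs 4: x=-5 → posterior Normal(305/291, 63/194)
obs 5: x=-1/2 → posterior Normal(1085/1434, 63/239)
obs 6: x=3 → posterior Normal(1895/1704, 63/284)
obs 7: x=3/2 → posterior Normal(1150/987, 9/47)
obs 8: x=-3/4 → posterior Normal(4195/4488, 63/374)
obs 9: x=9/4 → posterior Normal(2705/2514, 63/419)
obs 10: x=-3/4 → posterior Normal(5005/5568, 63/464)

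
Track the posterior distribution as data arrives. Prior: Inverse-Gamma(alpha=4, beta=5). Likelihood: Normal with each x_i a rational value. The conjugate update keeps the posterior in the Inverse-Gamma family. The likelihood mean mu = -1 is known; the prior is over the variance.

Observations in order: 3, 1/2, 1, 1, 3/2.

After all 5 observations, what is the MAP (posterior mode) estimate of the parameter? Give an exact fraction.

17/6

obs 1: x=3 → posterior Inverse-Gamma(9/2, 13)
obs 2: x=1/2 → posterior Inverse-Gamma(5, 113/8)
obs 3: x=1 → posterior Inverse-Gamma(11/2, 129/8)
obs 4: x=1 → posterior Inverse-Gamma(6, 145/8)
obs 5: x=3/2 → posterior Inverse-Gamma(13/2, 85/4)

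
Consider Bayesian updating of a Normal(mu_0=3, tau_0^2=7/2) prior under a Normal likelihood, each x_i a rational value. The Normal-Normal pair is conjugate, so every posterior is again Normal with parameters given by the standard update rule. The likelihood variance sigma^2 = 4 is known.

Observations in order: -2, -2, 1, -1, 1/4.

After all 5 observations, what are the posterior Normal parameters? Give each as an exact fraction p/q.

obs 1: x=-2 → posterior Normal(2/3, 28/15)
obs 2: x=-2 → posterior Normal(-2/11, 14/11)
obs 3: x=1 → posterior Normal(3/29, 28/29)
obs 4: x=-1 → posterior Normal(-1/9, 7/9)
obs 5: x=1/4 → posterior Normal(-9/172, 28/43)

mu_0=-9/172, tau_0^2=28/43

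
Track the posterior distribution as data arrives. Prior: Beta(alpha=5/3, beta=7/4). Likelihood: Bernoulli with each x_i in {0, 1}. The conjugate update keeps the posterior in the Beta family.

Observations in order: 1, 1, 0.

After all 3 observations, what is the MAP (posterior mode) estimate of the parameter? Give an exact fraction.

32/53

obs 1: x=1 → posterior Beta(8/3, 7/4)
obs 2: x=1 → posterior Beta(11/3, 7/4)
obs 3: x=0 → posterior Beta(11/3, 11/4)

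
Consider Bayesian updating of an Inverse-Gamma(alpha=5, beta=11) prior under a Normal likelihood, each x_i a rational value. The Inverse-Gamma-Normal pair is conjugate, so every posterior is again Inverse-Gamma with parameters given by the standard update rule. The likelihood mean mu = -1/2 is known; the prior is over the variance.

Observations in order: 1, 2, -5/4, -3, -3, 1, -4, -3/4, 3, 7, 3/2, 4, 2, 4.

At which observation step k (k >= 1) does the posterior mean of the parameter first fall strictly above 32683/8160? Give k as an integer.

obs 1: x=1 → posterior Inverse-Gamma(11/2, 97/8)
obs 2: x=2 → posterior Inverse-Gamma(6, 61/4)
obs 3: x=-5/4 → posterior Inverse-Gamma(13/2, 497/32)
obs 4: x=-3 → posterior Inverse-Gamma(7, 597/32)
obs 5: x=-3 → posterior Inverse-Gamma(15/2, 697/32)
obs 6: x=1 → posterior Inverse-Gamma(8, 733/32)
obs 7: x=-4 → posterior Inverse-Gamma(17/2, 929/32)
obs 8: x=-3/4 → posterior Inverse-Gamma(9, 465/16)
obs 9: x=3 → posterior Inverse-Gamma(19/2, 563/16)
obs 10: x=7 → posterior Inverse-Gamma(10, 1013/16)
obs 11: x=3/2 → posterior Inverse-Gamma(21/2, 1045/16)
obs 12: x=4 → posterior Inverse-Gamma(11, 1207/16)
obs 13: x=2 → posterior Inverse-Gamma(23/2, 1257/16)
obs 14: x=4 → posterior Inverse-Gamma(12, 1419/16)

k = 9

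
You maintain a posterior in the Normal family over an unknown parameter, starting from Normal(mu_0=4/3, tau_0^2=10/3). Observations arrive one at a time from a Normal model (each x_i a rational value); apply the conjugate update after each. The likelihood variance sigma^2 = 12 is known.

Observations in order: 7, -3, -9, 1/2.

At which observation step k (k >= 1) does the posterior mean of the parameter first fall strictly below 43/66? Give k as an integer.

k = 3

obs 1: x=7 → posterior Normal(59/23, 60/23)
obs 2: x=-3 → posterior Normal(11/7, 15/7)
obs 3: x=-9 → posterior Normal(-1/33, 20/11)
obs 4: x=1/2 → posterior Normal(3/76, 30/19)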